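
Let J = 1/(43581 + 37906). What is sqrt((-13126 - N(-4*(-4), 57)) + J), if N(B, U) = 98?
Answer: I*sqrt(1792022336681)/11641 ≈ 115.0*I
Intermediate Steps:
J = 1/81487 ≈ 1.2272e-5
sqrt((-13126 - N(-4*(-4), 57)) + J) = sqrt((-13126 - 1*98) + 1/81487) = sqrt((-13126 - 98) + 1/81487) = sqrt(-13224 + 1/81487) = sqrt(-1077584087/81487) = I*sqrt(1792022336681)/11641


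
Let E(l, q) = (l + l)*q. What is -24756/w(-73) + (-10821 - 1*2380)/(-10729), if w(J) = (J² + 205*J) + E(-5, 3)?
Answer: 65534665/17284419 ≈ 3.7915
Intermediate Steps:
E(l, q) = 2*l*q (E(l, q) = (2*l)*q = 2*l*q)
w(J) = -30 + J² + 205*J (w(J) = (J² + 205*J) + 2*(-5)*3 = (J² + 205*J) - 30 = -30 + J² + 205*J)
-24756/w(-73) + (-10821 - 1*2380)/(-10729) = -24756/(-30 + (-73)² + 205*(-73)) + (-10821 - 1*2380)/(-10729) = -24756/(-30 + 5329 - 14965) + (-10821 - 2380)*(-1/10729) = -24756/(-9666) - 13201*(-1/10729) = -24756*(-1/9666) + 13201/10729 = 4126/1611 + 13201/10729 = 65534665/17284419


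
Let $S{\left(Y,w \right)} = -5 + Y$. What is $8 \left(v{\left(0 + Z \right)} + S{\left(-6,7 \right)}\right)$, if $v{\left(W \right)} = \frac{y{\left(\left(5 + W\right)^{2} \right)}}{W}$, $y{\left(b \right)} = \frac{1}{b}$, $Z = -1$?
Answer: $- \frac{177}{2} \approx -88.5$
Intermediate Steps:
$v{\left(W \right)} = \frac{1}{W \left(5 + W\right)^{2}}$ ($v{\left(W \right)} = \frac{1}{\left(5 + W\right)^{2} W} = \frac{1}{W \left(5 + W\right)^{2}}$)
$8 \left(v{\left(0 + Z \right)} + S{\left(-6,7 \right)}\right) = 8 \left(\frac{1}{\left(0 - 1\right) \left(5 + \left(0 - 1\right)\right)^{2}} - 11\right) = 8 \left(\frac{1}{\left(-1\right) \left(5 - 1\right)^{2}} - 11\right) = 8 \left(- \frac{1}{16} - 11\right) = 8 \left(- \frac{177}{16}\right) = - \frac{177}{2}$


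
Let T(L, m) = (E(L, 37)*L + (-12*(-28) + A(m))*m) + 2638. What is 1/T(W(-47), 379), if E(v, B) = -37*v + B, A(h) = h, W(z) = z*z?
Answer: -1/180192841 ≈ -5.5496e-9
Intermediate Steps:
W(z) = z²
E(v, B) = B - 37*v
T(L, m) = 2638 + L*(37 - 37*L) + m*(336 + m) (T(L, m) = ((37 - 37*L)*L + (-12*(-28) + m)*m) + 2638 = (L*(37 - 37*L) + (336 + m)*m) + 2638 = (L*(37 - 37*L) + m*(336 + m)) + 2638 = 2638 + L*(37 - 37*L) + m*(336 + m))
1/T(W(-47), 379) = 1/(2638 + 379² + 336*379 - 37*(-47)²*(-1 + (-47)²)) = 1/(2638 + 143641 + 127344 - 37*2209*(-1 + 2209)) = 1/(2638 + 143641 + 127344 - 37*2209*2208) = 1/(2638 + 143641 + 127344 - 180466464) = 1/(-180192841) = -1/180192841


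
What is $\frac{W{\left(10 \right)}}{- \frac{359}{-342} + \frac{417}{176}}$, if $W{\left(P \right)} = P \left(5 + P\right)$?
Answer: $\frac{4514400}{102899} \approx 43.872$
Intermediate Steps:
$\frac{W{\left(10 \right)}}{- \frac{359}{-342} + \frac{417}{176}} = \frac{10 \left(5 + 10\right)}{- \frac{359}{-342} + \frac{417}{176}} = \frac{10 \cdot 15}{\left(-359\right) \left(- \frac{1}{342}\right) + 417 \cdot \frac{1}{176}} = \frac{150}{\frac{359}{342} + \frac{417}{176}} = \frac{150}{\frac{102899}{30096}} = 150 \cdot \frac{30096}{102899} = \frac{4514400}{102899}$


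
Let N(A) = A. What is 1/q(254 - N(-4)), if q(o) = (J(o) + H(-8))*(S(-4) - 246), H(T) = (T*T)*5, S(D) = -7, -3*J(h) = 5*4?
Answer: -3/237820 ≈ -1.2615e-5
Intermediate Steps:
J(h) = -20/3 (J(h) = -5*4/3 = -1/3*20 = -20/3)
H(T) = 5*T**2 (H(T) = T**2*5 = 5*T**2)
q(o) = -237820/3 (q(o) = (-20/3 + 5*(-8)**2)*(-7 - 246) = (-20/3 + 5*64)*(-253) = (-20/3 + 320)*(-253) = (940/3)*(-253) = -237820/3)
1/q(254 - N(-4)) = 1/(-237820/3) = -3/237820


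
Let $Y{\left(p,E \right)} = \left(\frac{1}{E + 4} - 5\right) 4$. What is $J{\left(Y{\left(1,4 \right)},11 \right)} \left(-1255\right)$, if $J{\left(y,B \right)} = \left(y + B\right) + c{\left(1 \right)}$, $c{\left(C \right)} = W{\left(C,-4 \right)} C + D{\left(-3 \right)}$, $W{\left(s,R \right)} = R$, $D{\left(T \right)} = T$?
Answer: $\frac{38905}{2} \approx 19453.0$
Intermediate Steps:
$Y{\left(p,E \right)} = -20 + \frac{4}{4 + E}$ ($Y{\left(p,E \right)} = \left(\frac{1}{4 + E} - 5\right) 4 = \left(-5 + \frac{1}{4 + E}\right) 4 = -20 + \frac{4}{4 + E}$)
$c{\left(C \right)} = -3 - 4 C$ ($c{\left(C \right)} = - 4 C - 3 = -3 - 4 C$)
$J{\left(y,B \right)} = -7 + B + y$ ($J{\left(y,B \right)} = \left(y + B\right) - 7 = \left(B + y\right) - 7 = -7 + B + y$)
$J{\left(Y{\left(1,4 \right)},11 \right)} \left(-1255\right) = \left(-7 + 11 + \frac{4 \left(-19 - 20\right)}{4 + 4}\right) \left(-1255\right) = \left(-7 + 11 + \frac{4 \left(-19 - 20\right)}{8}\right) \left(-1255\right) = \left(-7 + 11 + 4 \cdot \frac{1}{8} \left(-39\right)\right) \left(-1255\right) = \left(-7 + 11 - \frac{39}{2}\right) \left(-1255\right) = \left(- \frac{31}{2}\right) \left(-1255\right) = \frac{38905}{2}$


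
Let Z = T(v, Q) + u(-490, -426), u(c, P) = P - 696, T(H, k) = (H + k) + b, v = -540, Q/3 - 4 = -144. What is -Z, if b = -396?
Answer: 2478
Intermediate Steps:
Q = -420 (Q = 12 + 3*(-144) = 12 - 432 = -420)
T(H, k) = -396 + H + k (T(H, k) = (H + k) - 396 = -396 + H + k)
u(c, P) = -696 + P
Z = -2478 (Z = (-396 - 540 - 420) + (-696 - 426) = -1356 - 1122 = -2478)
-Z = -1*(-2478) = 2478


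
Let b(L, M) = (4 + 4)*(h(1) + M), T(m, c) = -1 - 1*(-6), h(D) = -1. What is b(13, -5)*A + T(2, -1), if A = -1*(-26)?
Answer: -1243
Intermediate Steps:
T(m, c) = 5 (T(m, c) = -1 + 6 = 5)
A = 26
b(L, M) = -8 + 8*M (b(L, M) = (4 + 4)*(-1 + M) = 8*(-1 + M) = -8 + 8*M)
b(13, -5)*A + T(2, -1) = (-8 + 8*(-5))*26 + 5 = (-8 - 40)*26 + 5 = -48*26 + 5 = -1248 + 5 = -1243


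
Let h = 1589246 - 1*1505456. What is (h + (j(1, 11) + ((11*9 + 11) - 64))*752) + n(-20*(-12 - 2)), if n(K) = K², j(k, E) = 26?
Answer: 216334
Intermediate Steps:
h = 83790 (h = 1589246 - 1505456 = 83790)
(h + (j(1, 11) + ((11*9 + 11) - 64))*752) + n(-20*(-12 - 2)) = (83790 + (26 + ((11*9 + 11) - 64))*752) + (-20*(-12 - 2))² = (83790 + (26 + ((99 + 11) - 64))*752) + (-20*(-14))² = (83790 + (26 + (110 - 64))*752) + 280² = (83790 + (26 + 46)*752) + 78400 = (83790 + 72*752) + 78400 = (83790 + 54144) + 78400 = 137934 + 78400 = 216334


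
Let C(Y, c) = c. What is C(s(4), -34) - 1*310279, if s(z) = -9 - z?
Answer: -310313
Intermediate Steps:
C(s(4), -34) - 1*310279 = -34 - 1*310279 = -34 - 310279 = -310313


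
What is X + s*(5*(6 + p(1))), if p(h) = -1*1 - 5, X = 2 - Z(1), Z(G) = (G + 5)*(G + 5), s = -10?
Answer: -34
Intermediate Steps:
Z(G) = (5 + G)² (Z(G) = (5 + G)*(5 + G) = (5 + G)²)
X = -34 (X = 2 - (5 + 1)² = 2 - 1*6² = 2 - 1*36 = 2 - 36 = -34)
p(h) = -6 (p(h) = -1 - 5 = -6)
X + s*(5*(6 + p(1))) = -34 - 50*(6 - 6) = -34 - 50*0 = -34 - 10*0 = -34 + 0 = -34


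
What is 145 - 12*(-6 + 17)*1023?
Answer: -134891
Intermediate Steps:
145 - 12*(-6 + 17)*1023 = 145 - 12*11*1023 = 145 - 132*1023 = 145 - 135036 = -134891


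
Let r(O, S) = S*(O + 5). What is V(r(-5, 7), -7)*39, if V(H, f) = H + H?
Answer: 0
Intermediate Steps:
r(O, S) = S*(5 + O)
V(H, f) = 2*H
V(r(-5, 7), -7)*39 = (2*(7*(5 - 5)))*39 = (2*(7*0))*39 = (2*0)*39 = 0*39 = 0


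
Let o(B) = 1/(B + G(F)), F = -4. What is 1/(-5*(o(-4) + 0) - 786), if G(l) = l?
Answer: -8/6283 ≈ -0.0012733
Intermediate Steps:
o(B) = 1/(-4 + B) (o(B) = 1/(B - 4) = 1/(-4 + B))
1/(-5*(o(-4) + 0) - 786) = 1/(-5*(1/(-4 - 4) + 0) - 786) = 1/(-5*(1/(-8) + 0) - 786) = 1/(-5*(-⅛ + 0) - 786) = 1/(-5*(-⅛) - 786) = 1/(5/8 - 786) = 1/(-6283/8) = -8/6283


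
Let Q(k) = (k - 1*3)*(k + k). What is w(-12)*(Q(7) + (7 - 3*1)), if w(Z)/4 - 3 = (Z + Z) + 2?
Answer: -4560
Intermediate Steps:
w(Z) = 20 + 8*Z (w(Z) = 12 + 4*((Z + Z) + 2) = 12 + 4*(2*Z + 2) = 12 + 4*(2 + 2*Z) = 12 + (8 + 8*Z) = 20 + 8*Z)
Q(k) = 2*k*(-3 + k) (Q(k) = (k - 3)*(2*k) = (-3 + k)*(2*k) = 2*k*(-3 + k))
w(-12)*(Q(7) + (7 - 3*1)) = (20 + 8*(-12))*(2*7*(-3 + 7) + (7 - 3*1)) = (20 - 96)*(2*7*4 + (7 - 3)) = -76*(56 + 4) = -76*60 = -4560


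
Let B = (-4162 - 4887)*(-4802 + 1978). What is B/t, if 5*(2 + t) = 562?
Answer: 15971485/69 ≈ 2.3147e+5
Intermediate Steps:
t = 552/5 (t = -2 + (1/5)*562 = -2 + 562/5 = 552/5 ≈ 110.40)
B = 25554376 (B = -9049*(-2824) = 25554376)
B/t = 25554376/(552/5) = 25554376*(5/552) = 15971485/69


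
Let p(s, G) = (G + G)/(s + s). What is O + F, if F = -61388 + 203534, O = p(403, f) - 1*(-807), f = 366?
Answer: 57610425/403 ≈ 1.4295e+5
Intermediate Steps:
p(s, G) = G/s (p(s, G) = (2*G)/((2*s)) = (2*G)*(1/(2*s)) = G/s)
O = 325587/403 (O = 366/403 - 1*(-807) = 366*(1/403) + 807 = 366/403 + 807 = 325587/403 ≈ 807.91)
F = 142146
O + F = 325587/403 + 142146 = 57610425/403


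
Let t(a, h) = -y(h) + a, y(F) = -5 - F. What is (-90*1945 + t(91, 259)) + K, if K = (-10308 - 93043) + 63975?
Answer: -214071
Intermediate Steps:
t(a, h) = 5 + a + h (t(a, h) = -(-5 - h) + a = (5 + h) + a = 5 + a + h)
K = -39376 (K = -103351 + 63975 = -39376)
(-90*1945 + t(91, 259)) + K = (-90*1945 + (5 + 91 + 259)) - 39376 = (-175050 + 355) - 39376 = -174695 - 39376 = -214071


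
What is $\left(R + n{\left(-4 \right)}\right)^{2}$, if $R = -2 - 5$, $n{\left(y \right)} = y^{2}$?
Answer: $81$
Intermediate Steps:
$R = -7$
$\left(R + n{\left(-4 \right)}\right)^{2} = \left(-7 + \left(-4\right)^{2}\right)^{2} = \left(-7 + 16\right)^{2} = 9^{2} = 81$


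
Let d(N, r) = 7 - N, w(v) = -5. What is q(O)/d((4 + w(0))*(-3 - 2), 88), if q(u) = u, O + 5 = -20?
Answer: -25/2 ≈ -12.500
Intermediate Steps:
O = -25 (O = -5 - 20 = -25)
q(O)/d((4 + w(0))*(-3 - 2), 88) = -25/(7 - (4 - 5)*(-3 - 2)) = -25/(7 - (-1)*(-5)) = -25/(7 - 1*5) = -25/(7 - 5) = -25/2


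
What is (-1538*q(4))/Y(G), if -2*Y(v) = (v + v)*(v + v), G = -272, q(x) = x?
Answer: 769/18496 ≈ 0.041577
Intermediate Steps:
Y(v) = -2*v² (Y(v) = -(v + v)*(v + v)/2 = -2*v*2*v/2 = -2*v²)
(-1538*q(4))/Y(G) = (-1538*4)/((-2*(-272)²)) = -6152/((-2*73984)) = -6152/(-147968) = -6152*(-1/147968) = 769/18496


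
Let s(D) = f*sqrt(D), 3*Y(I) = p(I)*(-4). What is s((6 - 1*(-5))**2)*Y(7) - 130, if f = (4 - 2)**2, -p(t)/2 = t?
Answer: 2074/3 ≈ 691.33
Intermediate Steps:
p(t) = -2*t
f = 4 (f = 2**2 = 4)
Y(I) = 8*I/3 (Y(I) = (-2*I*(-4))/3 = (8*I)/3 = 8*I/3)
s(D) = 4*sqrt(D)
s((6 - 1*(-5))**2)*Y(7) - 130 = (4*sqrt((6 - 1*(-5))**2))*((8/3)*7) - 130 = (4*sqrt((6 + 5)**2))*(56/3) - 130 = (4*sqrt(11**2))*(56/3) - 130 = (4*sqrt(121))*(56/3) - 130 = (4*11)*(56/3) - 130 = 44*(56/3) - 130 = 2464/3 - 130 = 2074/3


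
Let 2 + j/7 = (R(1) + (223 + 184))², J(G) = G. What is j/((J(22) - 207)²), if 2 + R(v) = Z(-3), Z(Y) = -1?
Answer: 1142498/34225 ≈ 33.382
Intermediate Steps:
R(v) = -3 (R(v) = -2 - 1 = -3)
j = 1142498 (j = -14 + 7*(-3 + (223 + 184))² = -14 + 7*(-3 + 407)² = -14 + 7*404² = -14 + 7*163216 = -14 + 1142512 = 1142498)
j/((J(22) - 207)²) = 1142498/((22 - 207)²) = 1142498/((-185)²) = 1142498/34225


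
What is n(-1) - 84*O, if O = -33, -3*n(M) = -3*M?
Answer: 2771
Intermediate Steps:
n(M) = M (n(M) = -(-1)*M = M)
n(-1) - 84*O = -1 - 84*(-33) = -1 + 2772 = 2771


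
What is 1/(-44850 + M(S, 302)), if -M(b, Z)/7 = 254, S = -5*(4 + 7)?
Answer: -1/46628 ≈ -2.1446e-5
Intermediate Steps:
S = -55 (S = -5*11 = -55)
M(b, Z) = -1778 (M(b, Z) = -7*254 = -1778)
1/(-44850 + M(S, 302)) = 1/(-44850 - 1778) = 1/(-46628) = -1/46628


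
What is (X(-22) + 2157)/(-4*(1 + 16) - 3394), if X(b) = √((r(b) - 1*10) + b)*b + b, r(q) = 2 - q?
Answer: -2135/3462 + 22*I*√2/1731 ≈ -0.6167 + 0.017974*I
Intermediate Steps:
X(b) = b + 2*I*b*√2 (X(b) = √(((2 - b) - 1*10) + b)*b + b = √(((2 - b) - 10) + b)*b + b = √((-8 - b) + b)*b + b = √(-8)*b + b = (2*I*√2)*b + b = 2*I*b*√2 + b = b + 2*I*b*√2)
(X(-22) + 2157)/(-4*(1 + 16) - 3394) = (-22*(1 + 2*I*√2) + 2157)/(-4*(1 + 16) - 3394) = ((-22 - 44*I*√2) + 2157)/(-4*17 - 3394) = (2135 - 44*I*√2)/(-68 - 3394) = (2135 - 44*I*√2)/(-3462) = (2135 - 44*I*√2)*(-1/3462) = -2135/3462 + 22*I*√2/1731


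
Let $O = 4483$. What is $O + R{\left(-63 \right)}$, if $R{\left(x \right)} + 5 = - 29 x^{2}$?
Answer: $-110623$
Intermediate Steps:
$R{\left(x \right)} = -5 - 29 x^{2}$
$O + R{\left(-63 \right)} = 4483 - \left(5 + 29 \left(-63\right)^{2}\right) = 4483 - 115106 = -110623$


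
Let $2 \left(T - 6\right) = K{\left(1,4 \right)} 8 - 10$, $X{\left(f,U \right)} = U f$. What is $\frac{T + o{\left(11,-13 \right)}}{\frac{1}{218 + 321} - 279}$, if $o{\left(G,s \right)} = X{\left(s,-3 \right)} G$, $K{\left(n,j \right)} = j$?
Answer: $- \frac{120197}{75190} \approx -1.5986$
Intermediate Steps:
$o{\left(G,s \right)} = - 3 G s$ ($o{\left(G,s \right)} = - 3 s G = - 3 G s$)
$T = 17$ ($T = 6 + \frac{4 \cdot 8 - 10}{2} = 6 + \frac{32 - 10}{2} = 6 + \frac{1}{2} \cdot 22 = 6 + 11 = 17$)
$\frac{T + o{\left(11,-13 \right)}}{\frac{1}{218 + 321} - 279} = \frac{17 - 33 \left(-13\right)}{\frac{1}{218 + 321} - 279} = \frac{17 + 429}{\frac{1}{539} - 279} = \frac{446}{\frac{1}{539} - 279} = \frac{446}{- \frac{150380}{539}} = 446 \left(- \frac{539}{150380}\right) = - \frac{120197}{75190}$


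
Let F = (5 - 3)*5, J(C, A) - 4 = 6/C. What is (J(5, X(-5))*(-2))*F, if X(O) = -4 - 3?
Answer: -104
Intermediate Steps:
X(O) = -7
J(C, A) = 4 + 6/C
F = 10 (F = 2*5 = 10)
(J(5, X(-5))*(-2))*F = ((4 + 6/5)*(-2))*10 = ((26/5)*(-2))*10 = -52/5*10 = -104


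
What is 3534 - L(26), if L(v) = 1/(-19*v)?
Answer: 1745797/494 ≈ 3534.0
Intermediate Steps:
L(v) = -1/(19*v)
3534 - L(26) = 3534 - (-1)/(19*26) = 3534 - 1*(-1/494) = 3534 + 1/494 = 1745797/494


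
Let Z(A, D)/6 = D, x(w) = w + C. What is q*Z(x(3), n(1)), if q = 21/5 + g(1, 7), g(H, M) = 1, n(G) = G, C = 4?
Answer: 156/5 ≈ 31.200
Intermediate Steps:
x(w) = 4 + w (x(w) = w + 4 = 4 + w)
Z(A, D) = 6*D
q = 26/5 (q = 21/5 + 1 = 26/5 ≈ 5.2000)
q*Z(x(3), n(1)) = 26*(6*1)/5 = (26/5)*6 = 156/5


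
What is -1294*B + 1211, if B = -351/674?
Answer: 635204/337 ≈ 1884.9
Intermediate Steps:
B = -351/674 (B = -351*1/674 = -351/674 ≈ -0.52077)
-1294*B + 1211 = -1294*(-351/674) + 1211 = 227097/337 + 1211 = 635204/337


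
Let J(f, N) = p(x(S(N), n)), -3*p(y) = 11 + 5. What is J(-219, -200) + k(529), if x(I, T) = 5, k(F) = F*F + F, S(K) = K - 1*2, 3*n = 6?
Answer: 841094/3 ≈ 2.8036e+5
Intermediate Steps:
n = 2 (n = (⅓)*6 = 2)
S(K) = -2 + K (S(K) = K - 2 = -2 + K)
k(F) = F + F² (k(F) = F² + F = F + F²)
p(y) = -16/3 (p(y) = -(11 + 5)/3 = -⅓*16 = -16/3)
J(f, N) = -16/3
J(-219, -200) + k(529) = -16/3 + 529*(1 + 529) = -16/3 + 529*530 = -16/3 + 280370 = 841094/3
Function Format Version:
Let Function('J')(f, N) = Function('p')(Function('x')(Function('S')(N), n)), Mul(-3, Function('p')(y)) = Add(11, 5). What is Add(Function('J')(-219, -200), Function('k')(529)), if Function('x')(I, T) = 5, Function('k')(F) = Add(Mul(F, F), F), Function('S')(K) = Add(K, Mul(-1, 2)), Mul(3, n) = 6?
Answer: Rational(841094, 3) ≈ 2.8036e+5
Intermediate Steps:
n = 2 (n = Mul(Rational(1, 3), 6) = 2)
Function('S')(K) = Add(-2, K) (Function('S')(K) = Add(K, -2) = Add(-2, K))
Function('k')(F) = Add(F, Pow(F, 2)) (Function('k')(F) = Add(Pow(F, 2), F) = Add(F, Pow(F, 2)))
Function('p')(y) = Rational(-16, 3) (Function('p')(y) = Mul(Rational(-1, 3), Add(11, 5)) = Mul(Rational(-1, 3), 16) = Rational(-16, 3))
Function('J')(f, N) = Rational(-16, 3)
Add(Function('J')(-219, -200), Function('k')(529)) = Add(Rational(-16, 3), Mul(529, Add(1, 529))) = Add(Rational(-16, 3), Mul(529, 530)) = Add(Rational(-16, 3), 280370) = Rational(841094, 3)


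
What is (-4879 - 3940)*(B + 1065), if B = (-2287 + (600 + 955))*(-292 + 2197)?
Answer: 12288350505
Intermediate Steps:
B = -1394460 (B = (-2287 + 1555)*1905 = -732*1905 = -1394460)
(-4879 - 3940)*(B + 1065) = (-4879 - 3940)*(-1394460 + 1065) = -8819*(-1393395) = 12288350505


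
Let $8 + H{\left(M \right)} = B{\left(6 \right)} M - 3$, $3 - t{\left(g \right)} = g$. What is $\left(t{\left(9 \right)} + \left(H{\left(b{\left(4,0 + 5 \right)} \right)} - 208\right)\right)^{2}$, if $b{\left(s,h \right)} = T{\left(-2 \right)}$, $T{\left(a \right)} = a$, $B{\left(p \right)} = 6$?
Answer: $56169$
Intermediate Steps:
$t{\left(g \right)} = 3 - g$
$b{\left(s,h \right)} = -2$
$H{\left(M \right)} = -11 + 6 M$ ($H{\left(M \right)} = -8 + \left(6 M - 3\right) = -8 + \left(-3 + 6 M\right) = -11 + 6 M$)
$\left(t{\left(9 \right)} + \left(H{\left(b{\left(4,0 + 5 \right)} \right)} - 208\right)\right)^{2} = \left(\left(3 - 9\right) + \left(\left(-11 + 6 \left(-2\right)\right) - 208\right)\right)^{2} = \left(\left(3 - 9\right) - 231\right)^{2} = \left(-6 - 231\right)^{2} = \left(-237\right)^{2} = 56169$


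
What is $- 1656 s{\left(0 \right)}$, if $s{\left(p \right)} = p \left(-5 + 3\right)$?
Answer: $0$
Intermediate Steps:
$s{\left(p \right)} = - 2 p$ ($s{\left(p \right)} = p \left(-2\right) = - 2 p$)
$- 1656 s{\left(0 \right)} = - 1656 \left(\left(-2\right) 0\right) = \left(-1656\right) 0 = 0$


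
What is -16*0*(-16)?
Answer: 0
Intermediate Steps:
-16*0*(-16) = 0*(-16) = 0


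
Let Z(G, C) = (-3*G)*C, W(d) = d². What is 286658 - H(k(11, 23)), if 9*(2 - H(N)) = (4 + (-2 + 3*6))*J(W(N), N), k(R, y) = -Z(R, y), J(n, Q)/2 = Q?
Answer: 870088/3 ≈ 2.9003e+5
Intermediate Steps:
Z(G, C) = -3*C*G
J(n, Q) = 2*Q
k(R, y) = 3*R*y (k(R, y) = -(-3)*y*R = -(-3)*R*y = 3*R*y)
H(N) = 2 - 40*N/9 (H(N) = 2 - (4 + (-2 + 3*6))*2*N/9 = 2 - (4 + (-2 + 18))*2*N/9 = 2 - (4 + 16)*2*N/9 = 2 - 20*2*N/9 = 2 - 40*N/9)
286658 - H(k(11, 23)) = 286658 - (2 - 40*11*23/3) = 286658 - (2 - 40/9*759) = 286658 - (2 - 10120/3) = 286658 - 1*(-10114/3) = 286658 + 10114/3 = 870088/3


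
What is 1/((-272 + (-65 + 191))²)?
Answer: 1/21316 ≈ 4.6913e-5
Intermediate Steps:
1/((-272 + (-65 + 191))²) = 1/((-272 + 126)²) = 1/((-146)²) = 1/21316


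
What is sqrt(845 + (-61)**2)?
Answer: sqrt(4566) ≈ 67.572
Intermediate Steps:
sqrt(845 + (-61)**2) = sqrt(845 + 3721) = sqrt(4566)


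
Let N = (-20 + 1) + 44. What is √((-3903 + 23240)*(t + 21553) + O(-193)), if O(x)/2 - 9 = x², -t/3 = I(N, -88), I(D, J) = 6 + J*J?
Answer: I*√32740373 ≈ 5721.9*I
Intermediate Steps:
N = 25 (N = -19 + 44 = 25)
I(D, J) = 6 + J²
t = -23250 (t = -3*(6 + (-88)²) = -3*(6 + 7744) = -3*7750 = -23250)
O(x) = 18 + 2*x²
√((-3903 + 23240)*(t + 21553) + O(-193)) = √((-3903 + 23240)*(-23250 + 21553) + (18 + 2*(-193)²)) = √(19337*(-1697) + (18 + 2*37249)) = √(-32814889 + (18 + 74498)) = √(-32814889 + 74516) = √(-32740373) = I*√32740373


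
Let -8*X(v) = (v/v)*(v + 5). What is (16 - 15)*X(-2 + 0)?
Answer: -3/8 ≈ -0.37500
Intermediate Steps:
X(v) = -5/8 - v/8 (X(v) = -v/v*(v + 5)/8 = -(5 + v)/8 = -5/8 - v/8)
(16 - 15)*X(-2 + 0) = (16 - 15)*(-5/8 - (-2 + 0)/8) = 1*(-5/8 - ⅛*(-2)) = 1*(-5/8 + ¼) = 1*(-3/8) = -3/8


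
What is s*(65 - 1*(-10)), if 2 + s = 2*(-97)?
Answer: -14700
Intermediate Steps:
s = -196 (s = -2 + 2*(-97) = -2 - 194 = -196)
s*(65 - 1*(-10)) = -196*(65 - 1*(-10)) = -196*(65 + 10) = -196*75 = -14700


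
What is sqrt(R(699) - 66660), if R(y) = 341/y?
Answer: I*sqrt(32569904301)/699 ≈ 258.19*I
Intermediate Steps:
sqrt(R(699) - 66660) = sqrt(341/699 - 66660) = sqrt(-46594999/699) = I*sqrt(32569904301)/699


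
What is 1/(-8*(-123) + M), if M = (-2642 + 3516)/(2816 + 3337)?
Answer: 6153/6055426 ≈ 0.0010161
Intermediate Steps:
M = 874/6153 ≈ 0.14204
1/(-8*(-123) + M) = 1/(-8*(-123) + 874/6153) = 1/(984 + 874/6153) = 1/(6055426/6153) = 6153/6055426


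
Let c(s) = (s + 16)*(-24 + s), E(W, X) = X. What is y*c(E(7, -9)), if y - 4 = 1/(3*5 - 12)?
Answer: -1001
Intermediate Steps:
c(s) = (-24 + s)*(16 + s) (c(s) = (16 + s)*(-24 + s) = (-24 + s)*(16 + s))
y = 13/3 (y = 4 + 1/(3*5 - 12) = 4 + 1/(15 - 12) = 4 + 1/3 = 4 + ⅓ = 13/3 ≈ 4.3333)
y*c(E(7, -9)) = 13*(-384 + (-9)² - 8*(-9))/3 = 13*(-384 + 81 + 72)/3 = (13/3)*(-231) = -1001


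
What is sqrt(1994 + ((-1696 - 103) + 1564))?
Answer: sqrt(1759) ≈ 41.940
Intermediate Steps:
sqrt(1994 + ((-1696 - 103) + 1564)) = sqrt(1994 + (-1799 + 1564)) = sqrt(1994 - 235) = sqrt(1759)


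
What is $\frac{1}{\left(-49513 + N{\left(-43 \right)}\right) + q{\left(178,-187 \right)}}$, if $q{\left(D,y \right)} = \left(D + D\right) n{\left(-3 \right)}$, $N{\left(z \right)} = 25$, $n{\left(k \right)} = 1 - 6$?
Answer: $- \frac{1}{51268} \approx -1.9505 \cdot 10^{-5}$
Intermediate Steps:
$n{\left(k \right)} = -5$ ($n{\left(k \right)} = 1 - 6 = -5$)
$q{\left(D,y \right)} = - 10 D$ ($q{\left(D,y \right)} = \left(D + D\right) \left(-5\right) = 2 D \left(-5\right) = - 10 D$)
$\frac{1}{\left(-49513 + N{\left(-43 \right)}\right) + q{\left(178,-187 \right)}} = \frac{1}{\left(-49513 + 25\right) - 1780} = \frac{1}{-49488 - 1780} = \frac{1}{-51268} = - \frac{1}{51268}$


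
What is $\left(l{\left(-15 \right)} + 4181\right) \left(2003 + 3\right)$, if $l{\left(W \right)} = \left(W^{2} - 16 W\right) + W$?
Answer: $9289786$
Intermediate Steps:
$l{\left(W \right)} = W^{2} - 15 W$
$\left(l{\left(-15 \right)} + 4181\right) \left(2003 + 3\right) = \left(- 15 \left(-15 - 15\right) + 4181\right) \left(2003 + 3\right) = \left(\left(-15\right) \left(-30\right) + 4181\right) 2006 = \left(450 + 4181\right) 2006 = 4631 \cdot 2006 = 9289786$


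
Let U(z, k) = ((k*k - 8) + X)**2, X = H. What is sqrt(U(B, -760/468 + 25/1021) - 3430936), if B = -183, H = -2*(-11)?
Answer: I*sqrt(698593153808921959654555415)/14269974849 ≈ 1852.2*I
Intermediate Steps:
H = 22
X = 22
U(z, k) = (14 + k**2)**2 (U(z, k) = ((k*k - 8) + 22)**2 = ((k**2 - 8) + 22)**2 = ((-8 + k**2) + 22)**2 = (14 + k**2)**2)
sqrt(U(B, -760/468 + 25/1021) - 3430936) = sqrt((14 + (-760/468 + 25/1021)**2)**2 - 3430936) = sqrt((14 + (-760*1/468 + 25*(1/1021))**2)**2 - 3430936) = sqrt((14 + (-190/117 + 25/1021)**2)**2 - 3430936) = sqrt((14 + (-191065/119457)**2)**2 - 3430936) = sqrt((14 + 36505834225/14269974849)**2 - 3430936) = sqrt((236285482111/14269974849)**2 - 3430936) = sqrt(55830829056427701016321/203632182191092572801 - 3430936) = sqrt(-698593153808921959654555415/203632182191092572801) = I*sqrt(698593153808921959654555415)/14269974849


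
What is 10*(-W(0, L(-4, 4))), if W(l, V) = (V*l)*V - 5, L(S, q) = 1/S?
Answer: 50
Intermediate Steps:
W(l, V) = -5 + l*V² (W(l, V) = l*V² - 5 = -5 + l*V²)
10*(-W(0, L(-4, 4))) = 10*(-(-5 + 0*(1/(-4))²)) = 10*(-(-5 + 0*(-¼)²)) = 10*(-(-5 + 0*(1/16))) = 10*(-(-5 + 0)) = 10*(-1*(-5)) = 10*5 = 50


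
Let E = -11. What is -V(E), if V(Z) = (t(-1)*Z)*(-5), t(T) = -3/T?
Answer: -165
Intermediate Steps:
V(Z) = -15*Z (V(Z) = ((-3/(-1))*Z)*(-5) = ((-3*(-1))*Z)*(-5) = (3*Z)*(-5) = -15*Z)
-V(E) = -(-15)*(-11) = -1*165 = -165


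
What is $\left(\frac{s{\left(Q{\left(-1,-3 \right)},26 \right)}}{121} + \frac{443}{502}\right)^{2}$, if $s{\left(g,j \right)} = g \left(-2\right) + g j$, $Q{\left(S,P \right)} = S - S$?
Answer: $\frac{196249}{252004} \approx 0.77875$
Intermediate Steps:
$Q{\left(S,P \right)} = 0$
$s{\left(g,j \right)} = - 2 g + g j$
$\left(\frac{s{\left(Q{\left(-1,-3 \right)},26 \right)}}{121} + \frac{443}{502}\right)^{2} = \left(\frac{0 \left(-2 + 26\right)}{121} + \frac{443}{502}\right)^{2} = \left(0 \cdot 24 \cdot \frac{1}{121} + 443 \cdot \frac{1}{502}\right)^{2} = \left(0 \cdot \frac{1}{121} + \frac{443}{502}\right)^{2} = \left(0 + \frac{443}{502}\right)^{2} = \left(\frac{443}{502}\right)^{2} = \frac{196249}{252004}$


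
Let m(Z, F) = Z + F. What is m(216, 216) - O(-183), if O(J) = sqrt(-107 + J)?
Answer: 432 - I*sqrt(290) ≈ 432.0 - 17.029*I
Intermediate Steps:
m(Z, F) = F + Z
m(216, 216) - O(-183) = (216 + 216) - sqrt(-107 - 183) = 432 - sqrt(-290) = 432 - I*sqrt(290)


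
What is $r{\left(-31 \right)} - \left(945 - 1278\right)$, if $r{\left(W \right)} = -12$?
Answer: $321$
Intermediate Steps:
$r{\left(-31 \right)} - \left(945 - 1278\right) = -12 - \left(945 - 1278\right) = -12 - -333 = -12 + 333 = 321$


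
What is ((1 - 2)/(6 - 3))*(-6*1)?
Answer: 2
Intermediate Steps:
((1 - 2)/(6 - 3))*(-6*1) = -1/3*(-6) = 2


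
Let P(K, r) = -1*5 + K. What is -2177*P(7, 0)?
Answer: -4354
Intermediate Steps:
P(K, r) = -5 + K
-2177*P(7, 0) = -2177*(-5 + 7) = -2177*2 = -4354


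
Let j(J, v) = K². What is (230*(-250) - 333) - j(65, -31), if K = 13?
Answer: -58002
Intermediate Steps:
j(J, v) = 169 (j(J, v) = 13² = 169)
(230*(-250) - 333) - j(65, -31) = (230*(-250) - 333) - 1*169 = (-57500 - 333) - 169 = -57833 - 169 = -58002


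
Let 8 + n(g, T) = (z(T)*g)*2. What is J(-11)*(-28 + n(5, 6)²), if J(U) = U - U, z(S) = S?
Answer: 0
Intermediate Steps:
n(g, T) = -8 + 2*T*g (n(g, T) = -8 + (T*g)*2 = -8 + 2*T*g)
J(U) = 0
J(-11)*(-28 + n(5, 6)²) = 0*(-28 + (-8 + 2*6*5)²) = 0*(-28 + (-8 + 60)²) = 0*(-28 + 52²) = 0*(-28 + 2704) = 0*2676 = 0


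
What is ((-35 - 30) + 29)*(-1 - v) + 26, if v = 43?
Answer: 1610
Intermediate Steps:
((-35 - 30) + 29)*(-1 - v) + 26 = ((-35 - 30) + 29)*(-1 - 1*43) + 26 = (-65 + 29)*(-1 - 43) + 26 = -36*(-44) + 26 = 1584 + 26 = 1610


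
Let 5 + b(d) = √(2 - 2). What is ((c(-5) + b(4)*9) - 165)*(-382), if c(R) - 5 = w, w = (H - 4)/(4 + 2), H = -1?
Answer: 235885/3 ≈ 78628.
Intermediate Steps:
b(d) = -5 (b(d) = -5 + √(2 - 2) = -5 + √0 = -5 + 0 = -5)
w = -⅚ (w = (-1 - 4)/(4 + 2) = -5/6 = -5*⅙ = -⅚ ≈ -0.83333)
c(R) = 25/6 (c(R) = 5 - ⅚ = 25/6)
((c(-5) + b(4)*9) - 165)*(-382) = ((25/6 - 5*9) - 165)*(-382) = ((25/6 - 45) - 165)*(-382) = (-245/6 - 165)*(-382) = -1235/6*(-382) = 235885/3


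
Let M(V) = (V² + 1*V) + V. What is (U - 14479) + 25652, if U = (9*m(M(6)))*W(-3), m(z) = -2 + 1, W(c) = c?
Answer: 11200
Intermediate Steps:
M(V) = V² + 2*V (M(V) = (V² + V) + V = (V + V²) + V = V² + 2*V)
m(z) = -1
U = 27 (U = (9*(-1))*(-3) = -9*(-3) = 27)
(U - 14479) + 25652 = (27 - 14479) + 25652 = -14452 + 25652 = 11200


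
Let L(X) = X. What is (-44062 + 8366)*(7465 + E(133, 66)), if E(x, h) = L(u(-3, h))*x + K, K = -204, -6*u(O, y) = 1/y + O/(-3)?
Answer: -25580155180/99 ≈ -2.5839e+8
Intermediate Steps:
u(O, y) = -1/(6*y) + O/18 (u(O, y) = -(1/y + O/(-3))/6 = -(1/y + O*(-⅓))/6 = -(1/y - O/3)/6 = -1/(6*y) + O/18)
E(x, h) = -204 + x*(-3 - 3*h)/(18*h) (E(x, h) = ((-3 - 3*h)/(18*h))*x - 204 = x*(-3 - 3*h)/(18*h) - 204 = -204 + x*(-3 - 3*h)/(18*h))
(-44062 + 8366)*(7465 + E(133, 66)) = (-44062 + 8366)*(7465 + (-204 - ⅙*133 - ⅙*133/66)) = -35696*(7465 + (-204 - 133/6 - ⅙*133*1/66)) = -35696*(7465 + (-204 - 133/6 - 133/396)) = -35696*(7465 - 89695/396) = -35696*2866445/396 = -25580155180/99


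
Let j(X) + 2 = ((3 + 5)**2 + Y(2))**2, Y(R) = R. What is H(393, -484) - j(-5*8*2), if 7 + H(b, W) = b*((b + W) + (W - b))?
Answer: -384785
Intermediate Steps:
H(b, W) = -7 + 2*W*b (H(b, W) = -7 + b*((b + W) + (W - b)) = -7 + b*((W + b) + (W - b)) = -7 + b*(2*W) = -7 + 2*W*b)
j(X) = 4354 (j(X) = -2 + ((3 + 5)**2 + 2)**2 = -2 + (8**2 + 2)**2 = -2 + (64 + 2)**2 = -2 + 66**2 = -2 + 4356 = 4354)
H(393, -484) - j(-5*8*2) = (-7 + 2*(-484)*393) - 1*4354 = (-7 - 380424) - 4354 = -380431 - 4354 = -384785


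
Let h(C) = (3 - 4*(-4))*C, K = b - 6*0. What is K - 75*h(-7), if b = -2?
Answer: 9973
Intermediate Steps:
K = -2 (K = -2 - 6*0 = -2 + 0 = -2)
h(C) = 19*C (h(C) = (3 + 16)*C = 19*C)
K - 75*h(-7) = -2 - 1425*(-7) = -2 - 75*(-133) = -2 + 9975 = 9973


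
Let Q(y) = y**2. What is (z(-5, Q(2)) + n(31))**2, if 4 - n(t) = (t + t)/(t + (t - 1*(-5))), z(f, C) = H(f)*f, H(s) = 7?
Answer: 4575321/4489 ≈ 1019.2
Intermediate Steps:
z(f, C) = 7*f
n(t) = 4 - 2*t/(5 + 2*t) (n(t) = 4 - (t + t)/(t + (t - 1*(-5))) = 4 - 2*t/(t + (t + 5)) = 4 - 2*t/(t + (5 + t)) = 4 - 2*t/(5 + 2*t))
(z(-5, Q(2)) + n(31))**2 = (7*(-5) + 2*(10 + 3*31)/(5 + 2*31))**2 = (-35 + 2*(10 + 93)/(5 + 62))**2 = (-35 + 2*103/67)**2 = (-35 + 2*(1/67)*103)**2 = (-35 + 206/67)**2 = (-2139/67)**2 = 4575321/4489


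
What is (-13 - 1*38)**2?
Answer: 2601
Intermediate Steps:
(-13 - 1*38)**2 = (-13 - 38)**2 = (-51)**2 = 2601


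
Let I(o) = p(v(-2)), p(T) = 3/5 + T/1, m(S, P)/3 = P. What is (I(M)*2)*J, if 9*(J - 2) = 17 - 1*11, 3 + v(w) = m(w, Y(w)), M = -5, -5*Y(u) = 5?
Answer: -144/5 ≈ -28.800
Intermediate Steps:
Y(u) = -1 (Y(u) = -⅕*5 = -1)
m(S, P) = 3*P
v(w) = -6 (v(w) = -3 + 3*(-1) = -3 - 3 = -6)
p(T) = ⅗ + T (p(T) = 3*(⅕) + T*1 = ⅗ + T)
I(o) = -27/5 (I(o) = ⅗ - 6 = -27/5)
J = 8/3 (J = 2 + (17 - 1*11)/9 = 2 + (17 - 11)/9 = 2 + (⅑)*6 = 2 + ⅔ = 8/3 ≈ 2.6667)
(I(M)*2)*J = -27/5*2*(8/3) = -54/5*8/3 = -144/5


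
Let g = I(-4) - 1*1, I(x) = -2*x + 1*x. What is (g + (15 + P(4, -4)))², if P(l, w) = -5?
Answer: 169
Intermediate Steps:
I(x) = -x (I(x) = -2*x + x = -x)
g = 3 (g = -1*(-4) - 1*1 = 4 - 1 = 3)
(g + (15 + P(4, -4)))² = (3 + (15 - 5))² = (3 + 10)² = 13² = 169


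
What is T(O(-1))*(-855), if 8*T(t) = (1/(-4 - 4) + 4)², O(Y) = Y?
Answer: -821655/512 ≈ -1604.8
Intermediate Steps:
T(t) = 961/512 (T(t) = (1/(-4 - 4) + 4)²/8 = (1/(-8) + 4)²/8 = (-⅛ + 4)²/8 = (31/8)²/8 = (⅛)*(961/64) = 961/512)
T(O(-1))*(-855) = (961/512)*(-855) = -821655/512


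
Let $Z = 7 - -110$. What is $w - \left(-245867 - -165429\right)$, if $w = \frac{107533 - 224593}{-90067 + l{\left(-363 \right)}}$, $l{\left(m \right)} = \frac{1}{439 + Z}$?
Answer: $\frac{1342726333766}{16692417} \approx 80439.0$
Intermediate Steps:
$Z = 117$ ($Z = 7 + 110 = 117$)
$l{\left(m \right)} = \frac{1}{556}$ ($l{\left(m \right)} = \frac{1}{439 + 117} = \frac{1}{556}$)
$w = \frac{21695120}{16692417}$ ($w = \frac{107533 - 224593}{-90067 + \frac{1}{556}} = - \frac{117060}{- \frac{50077251}{556}} = \left(-117060\right) \left(- \frac{556}{50077251}\right) = \frac{21695120}{16692417} \approx 1.2997$)
$w - \left(-245867 - -165429\right) = \frac{21695120}{16692417} - \left(-245867 - -165429\right) = \frac{21695120}{16692417} - \left(-245867 + 165429\right) = \frac{21695120}{16692417} - -80438 = \frac{21695120}{16692417} + 80438 = \frac{1342726333766}{16692417}$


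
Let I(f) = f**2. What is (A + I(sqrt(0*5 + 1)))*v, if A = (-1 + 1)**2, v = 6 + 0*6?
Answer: 6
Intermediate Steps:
v = 6 (v = 6 + 0 = 6)
A = 0 (A = 0**2 = 0)
(A + I(sqrt(0*5 + 1)))*v = (0 + (sqrt(0*5 + 1))**2)*6 = (0 + (sqrt(0 + 1))**2)*6 = (0 + (sqrt(1))**2)*6 = (0 + 1**2)*6 = (0 + 1)*6 = 1*6 = 6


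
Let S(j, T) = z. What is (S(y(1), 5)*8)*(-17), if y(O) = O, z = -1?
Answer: 136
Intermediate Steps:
S(j, T) = -1
(S(y(1), 5)*8)*(-17) = -1*8*(-17) = -8*(-17) = 136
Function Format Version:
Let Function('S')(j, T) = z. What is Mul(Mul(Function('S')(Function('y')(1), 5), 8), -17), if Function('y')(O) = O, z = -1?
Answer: 136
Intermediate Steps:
Function('S')(j, T) = -1
Mul(Mul(Function('S')(Function('y')(1), 5), 8), -17) = Mul(Mul(-1, 8), -17) = Mul(-8, -17) = 136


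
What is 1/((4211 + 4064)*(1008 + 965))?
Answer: 1/16326575 ≈ 6.1250e-8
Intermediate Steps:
1/((4211 + 4064)*(1008 + 965)) = 1/(8275*1973) = 1/16326575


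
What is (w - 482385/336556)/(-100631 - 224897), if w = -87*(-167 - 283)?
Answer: -13175685015/109558401568 ≈ -0.12026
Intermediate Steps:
w = 39150 (w = -87*(-450) = 39150)
(w - 482385/336556)/(-100631 - 224897) = (39150 - 482385/336556)/(-100631 - 224897) = (39150 - 482385*1/336556)/(-325528) = (39150 - 482385/336556)*(-1/325528) = (13175685015/336556)*(-1/325528) = -13175685015/109558401568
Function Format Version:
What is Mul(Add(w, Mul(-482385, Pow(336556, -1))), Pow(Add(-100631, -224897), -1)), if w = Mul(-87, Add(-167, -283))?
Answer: Rational(-13175685015, 109558401568) ≈ -0.12026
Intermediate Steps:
w = 39150 (w = Mul(-87, -450) = 39150)
Mul(Add(w, Mul(-482385, Pow(336556, -1))), Pow(Add(-100631, -224897), -1)) = Mul(Add(39150, Mul(-482385, Pow(336556, -1))), Pow(Add(-100631, -224897), -1)) = Mul(Add(39150, Mul(-482385, Rational(1, 336556))), Pow(-325528, -1)) = Mul(Add(39150, Rational(-482385, 336556)), Rational(-1, 325528)) = Mul(Rational(13175685015, 336556), Rational(-1, 325528)) = Rational(-13175685015, 109558401568)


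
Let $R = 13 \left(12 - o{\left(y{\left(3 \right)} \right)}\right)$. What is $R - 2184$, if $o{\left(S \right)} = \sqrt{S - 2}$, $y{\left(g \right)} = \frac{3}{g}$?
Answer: $-2028 - 13 i \approx -2028.0 - 13.0 i$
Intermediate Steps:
$o{\left(S \right)} = \sqrt{-2 + S}$
$R = 156 - 13 i$ ($R = 13 \left(12 - \sqrt{-2 + \frac{3}{3}}\right) = 13 \left(12 - \sqrt{-2 + 3 \cdot \frac{1}{3}}\right) = 13 \left(12 - \sqrt{-2 + 1}\right) = 13 \left(12 - \sqrt{-1}\right) = 13 \left(12 - i\right) = 156 - 13 i \approx 156.0 - 13.0 i$)
$R - 2184 = \left(156 - 13 i\right) - 2184 = -2028 - 13 i$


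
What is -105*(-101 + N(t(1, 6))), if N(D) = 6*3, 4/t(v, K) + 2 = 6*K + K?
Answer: 8715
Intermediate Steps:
t(v, K) = 4/(-2 + 7*K) (t(v, K) = 4/(-2 + (6*K + K)) = 4/(-2 + 7*K))
N(D) = 18
-105*(-101 + N(t(1, 6))) = -105*(-101 + 18) = -105*(-83) = 8715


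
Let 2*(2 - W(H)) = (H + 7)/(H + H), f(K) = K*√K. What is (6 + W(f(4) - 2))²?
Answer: 32041/576 ≈ 55.627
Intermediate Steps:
f(K) = K^(3/2)
W(H) = 2 - (7 + H)/(4*H) (W(H) = 2 - (H + 7)/(2*(H + H)) = 2 - (7 + H)/(2*(2*H)) = 2 - (7 + H)*1/(2*H)/2 = 2 - (7 + H)/(4*H))
(6 + W(f(4) - 2))² = (6 + 7*(-1 + (4^(3/2) - 2))/(4*(4^(3/2) - 2)))² = (6 + 7*(-1 + (8 - 2))/(4*(8 - 2)))² = (6 + (7/4)*(-1 + 6)/6)² = (6 + (7/4)*(⅙)*5)² = (6 + 35/24)² = (179/24)² = 32041/576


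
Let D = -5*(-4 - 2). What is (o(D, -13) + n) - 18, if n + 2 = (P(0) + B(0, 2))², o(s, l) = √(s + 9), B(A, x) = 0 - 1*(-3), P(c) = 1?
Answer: -4 + √39 ≈ 2.2450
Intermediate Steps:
B(A, x) = 3 (B(A, x) = 0 + 3 = 3)
D = 30 (D = -5*(-6) = 30)
o(s, l) = √(9 + s)
n = 14 (n = -2 + (1 + 3)² = -2 + 4² = -2 + 16 = 14)
(o(D, -13) + n) - 18 = (√(9 + 30) + 14) - 18 = (√39 + 14) - 18 = (14 + √39) - 18 = -4 + √39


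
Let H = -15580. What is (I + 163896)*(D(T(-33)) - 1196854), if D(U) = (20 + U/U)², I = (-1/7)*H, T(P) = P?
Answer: -1391251249876/7 ≈ -1.9875e+11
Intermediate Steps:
I = 15580/7 (I = -1/7*(-15580) = -1*⅐*(-15580) = -⅐*(-15580) = 15580/7 ≈ 2225.7)
D(U) = 441 (D(U) = (20 + 1)² = 21² = 441)
(I + 163896)*(D(T(-33)) - 1196854) = (15580/7 + 163896)*(441 - 1196854) = (1162852/7)*(-1196413) = -1391251249876/7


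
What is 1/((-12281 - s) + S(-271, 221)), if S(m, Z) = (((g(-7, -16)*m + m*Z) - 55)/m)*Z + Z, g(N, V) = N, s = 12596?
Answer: 271/6147053 ≈ 4.4086e-5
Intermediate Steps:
S(m, Z) = Z + Z*(-55 - 7*m + Z*m)/m (S(m, Z) = (((-7*m + m*Z) - 55)/m)*Z + Z = (((-7*m + Z*m) - 55)/m)*Z + Z = ((-55 - 7*m + Z*m)/m)*Z + Z = Z*(-55 - 7*m + Z*m)/m + Z = Z + Z*(-55 - 7*m + Z*m)/m)
1/((-12281 - s) + S(-271, 221)) = 1/((-12281 - 1*12596) + 221*(-55 - 271*(-6 + 221))/(-271)) = 1/((-12281 - 12596) + 221*(-1/271)*(-55 - 271*215)) = 1/(-24877 + 221*(-1/271)*(-55 - 58265)) = 1/(-24877 + 221*(-1/271)*(-58320)) = 1/(-24877 + 12888720/271) = 1/(6147053/271) = 271/6147053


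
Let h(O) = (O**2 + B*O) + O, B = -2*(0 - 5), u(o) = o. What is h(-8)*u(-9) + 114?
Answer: 330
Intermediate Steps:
B = 10 (B = -2*(-5) = 10)
h(O) = O**2 + 11*O (h(O) = (O**2 + 10*O) + O = O**2 + 11*O)
h(-8)*u(-9) + 114 = -8*(11 - 8)*(-9) + 114 = -8*3*(-9) + 114 = -24*(-9) + 114 = 216 + 114 = 330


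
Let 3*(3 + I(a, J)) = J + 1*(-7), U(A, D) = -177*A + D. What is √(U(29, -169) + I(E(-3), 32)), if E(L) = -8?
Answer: I*√47670/3 ≈ 72.778*I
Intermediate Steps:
U(A, D) = D - 177*A
I(a, J) = -16/3 + J/3 (I(a, J) = -3 + (J + 1*(-7))/3 = -3 + (J - 7)/3 = -3 + (-7 + J)/3 = -3 + (-7/3 + J/3) = -16/3 + J/3)
√(U(29, -169) + I(E(-3), 32)) = √((-169 - 177*29) + (-16/3 + (⅓)*32)) = √((-169 - 5133) + (-16/3 + 32/3)) = √(-5302 + 16/3) = √(-15890/3) = I*√47670/3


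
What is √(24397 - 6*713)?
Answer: √20119 ≈ 141.84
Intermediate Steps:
√(24397 - 6*713) = √(24397 - 4278) = √20119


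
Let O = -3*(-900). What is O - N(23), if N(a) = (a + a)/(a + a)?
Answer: 2699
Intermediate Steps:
N(a) = 1 (N(a) = (2*a)/((2*a)) = (2*a)*(1/(2*a)) = 1)
O = 2700
O - N(23) = 2700 - 1*1 = 2700 - 1 = 2699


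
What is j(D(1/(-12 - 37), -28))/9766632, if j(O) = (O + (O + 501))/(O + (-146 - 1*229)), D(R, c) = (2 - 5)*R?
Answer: -8185/59810854368 ≈ -1.3685e-7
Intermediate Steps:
D(R, c) = -3*R
j(O) = (501 + 2*O)/(-375 + O) (j(O) = (O + (501 + O))/(O + (-146 - 229)) = (501 + 2*O)/(O - 375) = (501 + 2*O)/(-375 + O))
j(D(1/(-12 - 37), -28))/9766632 = ((501 + 2*(-3/(-12 - 37)))/(-375 - 3/(-12 - 37)))/9766632 = ((501 + 2*(-3/(-49)))/(-375 - 3/(-49)))*(1/9766632) = ((501 + 2*(-3*(-1/49)))/(-375 - 3*(-1/49)))*(1/9766632) = ((501 + 2*(3/49))/(-375 + 3/49))*(1/9766632) = ((501 + 6/49)/(-18372/49))*(1/9766632) = -49/18372*24555/49*(1/9766632) = -8185/6124*1/9766632 = -8185/59810854368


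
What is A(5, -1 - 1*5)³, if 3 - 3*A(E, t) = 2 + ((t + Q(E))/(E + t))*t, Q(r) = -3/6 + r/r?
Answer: 39304/27 ≈ 1455.7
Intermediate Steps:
Q(r) = ½ (Q(r) = -3*⅙ + 1 = -½ + 1 = ½)
A(E, t) = ⅓ - t*(½ + t)/(3*(E + t)) (A(E, t) = 1 - (2 + ((t + ½)/(E + t))*t)/3 = 1 - (2 + ((½ + t)/(E + t))*t)/3 = 1 - (2 + t*(½ + t)/(E + t))/3 = 1 + (-⅔ - t*(½ + t)/(3*(E + t))) = ⅓ - t*(½ + t)/(3*(E + t)))
A(5, -1 - 1*5)³ = ((-(-1 - 1*5)²/3 + (⅓)*5 + (-1 - 1*5)/6)/(5 + (-1 - 1*5)))³ = ((-(-1 - 5)²/3 + 5/3 + (-1 - 5)/6)/(5 + (-1 - 5)))³ = ((-⅓*(-6)² + 5/3 + (⅙)*(-6))/(5 - 6))³ = ((-⅓*36 + 5/3 - 1)/(-1))³ = (-(-12 + 5/3 - 1))³ = (-1*(-34/3))³ = (34/3)³ = 39304/27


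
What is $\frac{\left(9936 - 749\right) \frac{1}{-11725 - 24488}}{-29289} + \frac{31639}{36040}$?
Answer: $\frac{33558000960403}{38225557754280} \approx 0.87789$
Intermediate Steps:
$\frac{\left(9936 - 749\right) \frac{1}{-11725 - 24488}}{-29289} + \frac{31639}{36040} = \frac{9187}{-36213} \left(- \frac{1}{29289}\right) + 31639 \cdot \frac{1}{36040} = 9187 \left(- \frac{1}{36213}\right) \left(- \frac{1}{29289}\right) + \frac{31639}{36040} = \left(- \frac{9187}{36213}\right) \left(- \frac{1}{29289}\right) + \frac{31639}{36040} = \frac{9187}{1060642557} + \frac{31639}{36040} = \frac{33558000960403}{38225557754280}$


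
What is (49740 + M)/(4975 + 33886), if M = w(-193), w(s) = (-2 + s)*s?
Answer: 87375/38861 ≈ 2.2484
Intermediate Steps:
w(s) = s*(-2 + s)
M = 37635 (M = -193*(-2 - 193) = -193*(-195) = 37635)
(49740 + M)/(4975 + 33886) = (49740 + 37635)/(4975 + 33886) = 87375/38861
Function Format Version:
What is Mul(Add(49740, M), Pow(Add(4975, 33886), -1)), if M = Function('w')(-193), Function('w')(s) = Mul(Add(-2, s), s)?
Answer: Rational(87375, 38861) ≈ 2.2484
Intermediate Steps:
Function('w')(s) = Mul(s, Add(-2, s))
M = 37635 (M = Mul(-193, Add(-2, -193)) = Mul(-193, -195) = 37635)
Mul(Add(49740, M), Pow(Add(4975, 33886), -1)) = Mul(Add(49740, 37635), Pow(Add(4975, 33886), -1)) = Mul(87375, Pow(38861, -1)) = Mul(87375, Rational(1, 38861)) = Rational(87375, 38861)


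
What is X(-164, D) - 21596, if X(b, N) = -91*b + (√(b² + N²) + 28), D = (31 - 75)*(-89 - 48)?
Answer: -6644 + 4*√2272730 ≈ -613.77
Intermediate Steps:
D = 6028 (D = -44*(-137) = 6028)
X(b, N) = 28 + √(N² + b²) - 91*b (X(b, N) = -91*b + (√(N² + b²) + 28) = -91*b + (28 + √(N² + b²)) = 28 + √(N² + b²) - 91*b)
X(-164, D) - 21596 = (28 + √(6028² + (-164)²) - 91*(-164)) - 21596 = (28 + √(36336784 + 26896) + 14924) - 21596 = (28 + √36363680 + 14924) - 21596 = (28 + 4*√2272730 + 14924) - 21596 = (14952 + 4*√2272730) - 21596 = -6644 + 4*√2272730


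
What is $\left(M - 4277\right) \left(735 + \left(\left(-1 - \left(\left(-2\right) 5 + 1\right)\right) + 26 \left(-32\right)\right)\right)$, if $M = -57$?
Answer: $385726$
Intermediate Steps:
$\left(M - 4277\right) \left(735 + \left(\left(-1 - \left(\left(-2\right) 5 + 1\right)\right) + 26 \left(-32\right)\right)\right) = \left(-57 - 4277\right) \left(735 + \left(\left(-1 - \left(\left(-2\right) 5 + 1\right)\right) + 26 \left(-32\right)\right)\right) = - 4334 \left(735 - 824\right) = \left(-4334\right) \left(-89\right) = 385726$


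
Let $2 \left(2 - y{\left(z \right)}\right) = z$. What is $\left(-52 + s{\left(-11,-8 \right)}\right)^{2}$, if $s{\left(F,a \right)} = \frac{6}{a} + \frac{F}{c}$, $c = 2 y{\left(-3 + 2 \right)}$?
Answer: $\frac{1207801}{400} \approx 3019.5$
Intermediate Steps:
$y{\left(z \right)} = 2 - \frac{z}{2}$
$c = 5$ ($c = 2 \left(2 - \frac{-3 + 2}{2}\right) = 2 \left(2 - - \frac{1}{2}\right) = 2 \left(2 + \frac{1}{2}\right) = 2 \cdot \frac{5}{2} = 5$)
$s{\left(F,a \right)} = \frac{6}{a} + \frac{F}{5}$
$\left(-52 + s{\left(-11,-8 \right)}\right)^{2} = \left(-52 + \left(\frac{6}{-8} + \frac{1}{5} \left(-11\right)\right)\right)^{2} = \left(-52 + \left(6 \left(- \frac{1}{8}\right) - \frac{11}{5}\right)\right)^{2} = \left(-52 - \frac{59}{20}\right)^{2} = \left(- \frac{1099}{20}\right)^{2} = \frac{1207801}{400}$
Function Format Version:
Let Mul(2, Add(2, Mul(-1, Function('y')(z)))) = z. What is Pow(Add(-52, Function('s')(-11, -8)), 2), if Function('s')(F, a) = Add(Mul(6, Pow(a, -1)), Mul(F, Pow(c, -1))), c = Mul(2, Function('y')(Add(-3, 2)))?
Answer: Rational(1207801, 400) ≈ 3019.5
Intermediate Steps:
Function('y')(z) = Add(2, Mul(Rational(-1, 2), z))
c = 5 (c = Mul(2, Add(2, Mul(Rational(-1, 2), Add(-3, 2)))) = Mul(2, Add(2, Mul(Rational(-1, 2), -1))) = Mul(2, Add(2, Rational(1, 2))) = Mul(2, Rational(5, 2)) = 5)
Function('s')(F, a) = Add(Mul(6, Pow(a, -1)), Mul(Rational(1, 5), F)) (Function('s')(F, a) = Add(Mul(6, Pow(a, -1)), Mul(F, Pow(5, -1))) = Add(Mul(6, Pow(a, -1)), Mul(F, Rational(1, 5))) = Add(Mul(6, Pow(a, -1)), Mul(Rational(1, 5), F)))
Pow(Add(-52, Function('s')(-11, -8)), 2) = Pow(Add(-52, Add(Mul(6, Pow(-8, -1)), Mul(Rational(1, 5), -11))), 2) = Pow(Add(-52, Add(Mul(6, Rational(-1, 8)), Rational(-11, 5))), 2) = Pow(Add(-52, Add(Rational(-3, 4), Rational(-11, 5))), 2) = Pow(Add(-52, Rational(-59, 20)), 2) = Pow(Rational(-1099, 20), 2) = Rational(1207801, 400)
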